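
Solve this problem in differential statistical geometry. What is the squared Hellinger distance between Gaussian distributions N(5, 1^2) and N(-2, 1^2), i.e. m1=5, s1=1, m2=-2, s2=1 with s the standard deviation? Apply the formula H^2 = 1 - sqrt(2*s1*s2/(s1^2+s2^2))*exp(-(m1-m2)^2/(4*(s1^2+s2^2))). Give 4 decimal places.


Squared Hellinger distance for Gaussians:
H^2 = 1 - sqrt(2*s1*s2/(s1^2+s2^2)) * exp(-(m1-m2)^2/(4*(s1^2+s2^2))).
s1^2 = 1, s2^2 = 1, s1^2+s2^2 = 2.
sqrt(2*1*1/(2)) = 1.0.
(m1-m2)^2 = (7)^2 = 49.
exp(-49/(4*2)) = exp(-6.125) = 0.002187.
H^2 = 1 - 1.0*0.002187 = 0.9978

0.9978


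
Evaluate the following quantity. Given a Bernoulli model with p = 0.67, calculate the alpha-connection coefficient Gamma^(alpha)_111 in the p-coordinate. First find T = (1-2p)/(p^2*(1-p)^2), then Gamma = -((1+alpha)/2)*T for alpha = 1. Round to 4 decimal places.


Skewness (Amari-Chentsov) tensor: T = (1-2p)/(p^2*(1-p)^2).
p = 0.67, 1-2p = -0.34, p^2 = 0.4489, (1-p)^2 = 0.1089.
T = -0.34/(0.4489 * 0.1089) = -6.955069.
In the p-coordinate, Gamma^(alpha) = Gamma^(0) - (alpha/2)*T with Gamma^(0) = (1/2)*g'(p) = -T/2,
so Gamma^(alpha) = -((1+alpha)/2)*T.
alpha = 1, -(1+alpha)/2 = -1.0.
Gamma = -1.0 * -6.955069 = 6.9551

6.9551


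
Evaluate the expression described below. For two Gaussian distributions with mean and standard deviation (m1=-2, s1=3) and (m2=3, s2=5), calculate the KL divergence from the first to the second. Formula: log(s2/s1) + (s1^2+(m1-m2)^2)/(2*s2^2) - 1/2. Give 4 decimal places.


KL divergence between normal distributions:
KL = log(s2/s1) + (s1^2 + (m1-m2)^2)/(2*s2^2) - 1/2.
log(5/3) = 0.510826.
(3^2 + (-2-3)^2)/(2*5^2) = (9 + 25)/50 = 0.68.
KL = 0.510826 + 0.68 - 0.5 = 0.6908

0.6908


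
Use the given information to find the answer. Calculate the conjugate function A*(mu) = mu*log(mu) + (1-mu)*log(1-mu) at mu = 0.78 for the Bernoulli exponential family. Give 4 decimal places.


Legendre transform for Bernoulli:
A*(mu) = mu*log(mu) + (1-mu)*log(1-mu).
mu = 0.78, 1-mu = 0.22.
mu*log(mu) = 0.78*log(0.78) = -0.1938.
(1-mu)*log(1-mu) = 0.22*log(0.22) = -0.333108.
A* = -0.1938 + -0.333108 = -0.5269

-0.5269


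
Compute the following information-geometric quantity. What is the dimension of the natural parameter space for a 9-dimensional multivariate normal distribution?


Exponential family dimension calculation:
For 9-dim MVN: mean has 9 params, covariance has 9*10/2 = 45 unique entries.
Total dim = 9 + 45 = 54.

54


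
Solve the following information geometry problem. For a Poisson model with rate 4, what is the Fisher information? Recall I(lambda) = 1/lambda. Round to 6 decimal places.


Fisher information for Poisson: I(lambda) = 1/lambda.
lambda = 4.
I(lambda) = 1/4 = 0.250000

0.250000


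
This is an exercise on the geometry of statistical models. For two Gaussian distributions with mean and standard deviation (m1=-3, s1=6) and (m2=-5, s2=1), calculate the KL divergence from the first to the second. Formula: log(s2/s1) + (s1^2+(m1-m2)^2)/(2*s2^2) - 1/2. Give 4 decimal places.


KL divergence between normal distributions:
KL = log(s2/s1) + (s1^2 + (m1-m2)^2)/(2*s2^2) - 1/2.
log(1/6) = -1.791759.
(6^2 + (-3--5)^2)/(2*1^2) = (36 + 4)/2 = 20.0.
KL = -1.791759 + 20.0 - 0.5 = 17.7082

17.7082


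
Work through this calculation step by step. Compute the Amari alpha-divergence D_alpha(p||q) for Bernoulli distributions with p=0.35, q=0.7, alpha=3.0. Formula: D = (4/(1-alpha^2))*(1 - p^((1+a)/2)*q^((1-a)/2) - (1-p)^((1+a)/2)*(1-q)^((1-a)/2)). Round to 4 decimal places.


Amari alpha-divergence:
D = (4/(1-alpha^2))*(1 - p^((1+a)/2)*q^((1-a)/2) - (1-p)^((1+a)/2)*(1-q)^((1-a)/2)).
alpha = 3.0, p = 0.35, q = 0.7.
e1 = (1+alpha)/2 = 2.0, e2 = (1-alpha)/2 = -1.0.
t1 = p^e1 * q^e2 = 0.35^2.0 * 0.7^-1.0 = 0.175.
t2 = (1-p)^e1 * (1-q)^e2 = 0.65^2.0 * 0.3^-1.0 = 1.408333.
4/(1-alpha^2) = -0.5.
D = -0.5*(1 - 0.175 - 1.408333) = 0.2917

0.2917


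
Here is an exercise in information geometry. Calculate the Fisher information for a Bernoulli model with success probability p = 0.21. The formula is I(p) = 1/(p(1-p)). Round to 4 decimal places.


For Bernoulli(p), Fisher information is I(p) = 1/(p*(1-p)).
p = 0.21, 1-p = 0.79.
p*(1-p) = 0.1659.
I(p) = 1/0.1659 = 6.0277

6.0277


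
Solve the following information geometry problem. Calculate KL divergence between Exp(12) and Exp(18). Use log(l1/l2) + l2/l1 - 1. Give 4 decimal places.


KL divergence for exponential family:
KL = log(l1/l2) + l2/l1 - 1.
log(12/18) = -0.405465.
18/12 = 1.5.
KL = -0.405465 + 1.5 - 1 = 0.0945

0.0945


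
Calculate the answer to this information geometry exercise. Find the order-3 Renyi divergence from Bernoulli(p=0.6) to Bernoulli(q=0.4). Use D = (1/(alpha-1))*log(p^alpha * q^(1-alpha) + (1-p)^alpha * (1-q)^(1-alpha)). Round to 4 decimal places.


Renyi divergence of order alpha between Bernoulli distributions:
D = (1/(alpha-1))*log(p^alpha * q^(1-alpha) + (1-p)^alpha * (1-q)^(1-alpha)).
alpha = 3, p = 0.6, q = 0.4.
p^alpha * q^(1-alpha) = 0.6^3 * 0.4^-2 = 1.35.
(1-p)^alpha * (1-q)^(1-alpha) = 0.4^3 * 0.6^-2 = 0.177778.
sum = 1.35 + 0.177778 = 1.527778.
D = (1/2)*log(1.527778) = 0.2119

0.2119


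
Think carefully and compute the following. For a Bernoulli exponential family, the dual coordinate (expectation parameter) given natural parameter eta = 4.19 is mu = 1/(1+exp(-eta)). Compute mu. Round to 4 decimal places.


Dual coordinate (expectation parameter) for Bernoulli:
mu = 1/(1+exp(-eta)).
eta = 4.19.
exp(-eta) = exp(-4.19) = 0.015146.
mu = 1/(1+0.015146) = 0.9851

0.9851


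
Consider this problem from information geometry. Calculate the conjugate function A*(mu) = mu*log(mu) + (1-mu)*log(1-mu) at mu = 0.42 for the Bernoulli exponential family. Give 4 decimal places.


Legendre transform for Bernoulli:
A*(mu) = mu*log(mu) + (1-mu)*log(1-mu).
mu = 0.42, 1-mu = 0.58.
mu*log(mu) = 0.42*log(0.42) = -0.36435.
(1-mu)*log(1-mu) = 0.58*log(0.58) = -0.315942.
A* = -0.36435 + -0.315942 = -0.6803

-0.6803


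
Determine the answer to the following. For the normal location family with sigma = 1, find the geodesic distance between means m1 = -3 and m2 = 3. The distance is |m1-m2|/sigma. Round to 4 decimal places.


On the fixed-variance normal subfamily, geodesic distance = |m1-m2|/sigma.
|-3 - 3| = 6.
sigma = 1.
d = 6/1 = 6.0000

6.0000


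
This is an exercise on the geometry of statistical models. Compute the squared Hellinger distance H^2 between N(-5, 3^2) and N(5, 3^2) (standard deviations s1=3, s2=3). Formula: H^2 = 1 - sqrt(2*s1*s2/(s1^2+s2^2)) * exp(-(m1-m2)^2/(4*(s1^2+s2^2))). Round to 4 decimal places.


Squared Hellinger distance for Gaussians:
H^2 = 1 - sqrt(2*s1*s2/(s1^2+s2^2)) * exp(-(m1-m2)^2/(4*(s1^2+s2^2))).
s1^2 = 9, s2^2 = 9, s1^2+s2^2 = 18.
sqrt(2*3*3/(18)) = 1.0.
(m1-m2)^2 = (-10)^2 = 100.
exp(-100/(4*18)) = exp(-1.388889) = 0.249352.
H^2 = 1 - 1.0*0.249352 = 0.7506

0.7506


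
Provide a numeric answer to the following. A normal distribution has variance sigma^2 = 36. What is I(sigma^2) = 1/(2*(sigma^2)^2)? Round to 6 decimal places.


Fisher information for variance: I(sigma^2) = 1/(2*sigma^4).
sigma^2 = 36, so sigma^4 = 1296.
I = 1/(2*1296) = 1/2592 = 0.000386

0.000386


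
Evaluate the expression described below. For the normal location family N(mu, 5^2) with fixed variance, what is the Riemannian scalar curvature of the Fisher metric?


This family has a single free parameter, so its statistical manifold
is 1-dimensional. The Riemann curvature tensor of any 1-dimensional
Riemannian manifold vanishes identically, so R = 0.

0


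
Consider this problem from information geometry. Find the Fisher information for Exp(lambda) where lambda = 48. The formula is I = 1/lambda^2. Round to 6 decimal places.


Fisher information for exponential: I(lambda) = 1/lambda^2.
lambda = 48, lambda^2 = 2304.
I = 1/2304 = 0.000434

0.000434


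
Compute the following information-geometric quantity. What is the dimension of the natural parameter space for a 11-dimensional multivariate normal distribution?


Exponential family dimension calculation:
For 11-dim MVN: mean has 11 params, covariance has 11*12/2 = 66 unique entries.
Total dim = 11 + 66 = 77.

77


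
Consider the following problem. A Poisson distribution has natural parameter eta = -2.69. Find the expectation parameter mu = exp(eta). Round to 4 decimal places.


Expectation parameter for Poisson exponential family:
mu = exp(eta).
eta = -2.69.
mu = exp(-2.69) = 0.0679

0.0679


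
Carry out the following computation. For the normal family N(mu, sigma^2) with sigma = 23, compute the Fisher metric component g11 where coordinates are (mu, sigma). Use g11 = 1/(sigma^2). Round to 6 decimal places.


For the 2-parameter normal family, the Fisher metric has:
  g11 = 1/sigma^2, g22 = 2/sigma^2.
sigma = 23, sigma^2 = 529.
g11 = 0.001890

0.001890


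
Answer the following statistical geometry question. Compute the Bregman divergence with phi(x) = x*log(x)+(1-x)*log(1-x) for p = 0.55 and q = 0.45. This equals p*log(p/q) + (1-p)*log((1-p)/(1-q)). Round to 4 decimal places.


Bregman divergence with negative entropy generator:
D = p*log(p/q) + (1-p)*log((1-p)/(1-q)).
p = 0.55, q = 0.45.
p*log(p/q) = 0.55*log(0.55/0.45) = 0.110369.
(1-p)*log((1-p)/(1-q)) = 0.45*log(0.45/0.55) = -0.090302.
D = 0.110369 + -0.090302 = 0.0201

0.0201


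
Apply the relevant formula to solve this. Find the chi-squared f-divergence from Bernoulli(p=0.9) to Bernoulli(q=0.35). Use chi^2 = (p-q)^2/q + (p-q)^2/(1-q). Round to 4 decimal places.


Chi-squared divergence between Bernoulli distributions:
chi^2 = (p-q)^2/q + (p-q)^2/(1-q).
p = 0.9, q = 0.35, p-q = 0.55.
(p-q)^2 = 0.3025.
term1 = 0.3025/0.35 = 0.864286.
term2 = 0.3025/0.65 = 0.465385.
chi^2 = 0.864286 + 0.465385 = 1.3297

1.3297


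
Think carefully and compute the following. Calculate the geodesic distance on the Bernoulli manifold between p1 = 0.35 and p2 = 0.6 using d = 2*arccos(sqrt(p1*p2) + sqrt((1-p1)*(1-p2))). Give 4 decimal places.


Geodesic distance on Bernoulli manifold:
d(p1,p2) = 2*arccos(sqrt(p1*p2) + sqrt((1-p1)*(1-p2))).
sqrt(p1*p2) = sqrt(0.35*0.6) = 0.458258.
sqrt((1-p1)*(1-p2)) = sqrt(0.65*0.4) = 0.509902.
arg = 0.458258 + 0.509902 = 0.96816.
d = 2*arccos(0.96816) = 0.5061

0.5061


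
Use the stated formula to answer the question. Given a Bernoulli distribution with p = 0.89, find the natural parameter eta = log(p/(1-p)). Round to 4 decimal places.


Natural parameter for Bernoulli: eta = log(p/(1-p)).
p = 0.89, 1-p = 0.11.
p/(1-p) = 8.090909.
eta = log(8.090909) = 2.0907

2.0907


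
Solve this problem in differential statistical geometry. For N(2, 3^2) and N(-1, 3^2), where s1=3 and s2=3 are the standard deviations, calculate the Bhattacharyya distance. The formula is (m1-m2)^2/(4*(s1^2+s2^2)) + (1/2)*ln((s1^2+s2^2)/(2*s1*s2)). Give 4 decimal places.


Bhattacharyya distance between two Gaussians:
DB = (m1-m2)^2/(4*(s1^2+s2^2)) + (1/2)*ln((s1^2+s2^2)/(2*s1*s2)).
(m1-m2)^2 = (3)^2 = 9.
s1^2+s2^2 = 9 + 9 = 18.
term1 = 9/72 = 0.125.
term2 = 0.5*ln(18/18.0) = 0.0.
DB = 0.125 + 0.0 = 0.1250

0.1250


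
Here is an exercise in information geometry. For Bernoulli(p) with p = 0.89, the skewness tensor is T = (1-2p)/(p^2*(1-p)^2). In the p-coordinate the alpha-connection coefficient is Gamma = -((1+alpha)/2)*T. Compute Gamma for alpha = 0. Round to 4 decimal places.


Skewness (Amari-Chentsov) tensor: T = (1-2p)/(p^2*(1-p)^2).
p = 0.89, 1-2p = -0.78, p^2 = 0.7921, (1-p)^2 = 0.0121.
T = -0.78/(0.7921 * 0.0121) = -81.382161.
In the p-coordinate, Gamma^(alpha) = Gamma^(0) - (alpha/2)*T with Gamma^(0) = (1/2)*g'(p) = -T/2,
so Gamma^(alpha) = -((1+alpha)/2)*T.
alpha = 0, -(1+alpha)/2 = -0.5.
Gamma = -0.5 * -81.382161 = 40.6911

40.6911


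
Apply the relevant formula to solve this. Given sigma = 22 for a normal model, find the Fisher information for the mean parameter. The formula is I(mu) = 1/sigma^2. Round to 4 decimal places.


The Fisher information for the mean of a normal distribution is I(mu) = 1/sigma^2.
sigma = 22, so sigma^2 = 484.
I(mu) = 1/484 = 0.0021

0.0021


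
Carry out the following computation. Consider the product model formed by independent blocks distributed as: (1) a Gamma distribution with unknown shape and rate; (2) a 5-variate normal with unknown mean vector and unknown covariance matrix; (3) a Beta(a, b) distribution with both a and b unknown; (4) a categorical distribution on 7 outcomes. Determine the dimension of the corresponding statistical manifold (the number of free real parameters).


The dimension of a statistical manifold equals the number of free
(independent) real parameters of the model. For a product of independent
blocks the parameter counts add.
- Gamma (shape, rate): 2.
- 5-variate normal: 5 (mean) + 5*6/2 = 15 (symmetric covariance) = 20.
- Beta (a, b): 2.
- categorical on 7 outcomes (probabilities sum to 1): 7-1 = 6.
Total = 2 + 20 + 2 + 6 = 30.
Dimension = 30

30


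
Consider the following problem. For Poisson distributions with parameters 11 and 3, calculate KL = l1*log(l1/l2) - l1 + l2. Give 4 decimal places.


KL divergence for Poisson:
KL = l1*log(l1/l2) - l1 + l2.
l1 = 11, l2 = 3.
log(11/3) = 1.299283.
l1*log(l1/l2) = 11 * 1.299283 = 14.292113.
KL = 14.292113 - 11 + 3 = 6.2921

6.2921


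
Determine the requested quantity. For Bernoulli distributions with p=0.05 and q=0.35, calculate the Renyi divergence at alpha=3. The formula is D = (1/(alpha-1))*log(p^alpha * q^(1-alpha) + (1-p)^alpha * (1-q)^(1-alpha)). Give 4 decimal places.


Renyi divergence of order alpha between Bernoulli distributions:
D = (1/(alpha-1))*log(p^alpha * q^(1-alpha) + (1-p)^alpha * (1-q)^(1-alpha)).
alpha = 3, p = 0.05, q = 0.35.
p^alpha * q^(1-alpha) = 0.05^3 * 0.35^-2 = 0.00102.
(1-p)^alpha * (1-q)^(1-alpha) = 0.95^3 * 0.65^-2 = 2.02929.
sum = 0.00102 + 2.02929 = 2.03031.
D = (1/2)*log(2.03031) = 0.3541

0.3541


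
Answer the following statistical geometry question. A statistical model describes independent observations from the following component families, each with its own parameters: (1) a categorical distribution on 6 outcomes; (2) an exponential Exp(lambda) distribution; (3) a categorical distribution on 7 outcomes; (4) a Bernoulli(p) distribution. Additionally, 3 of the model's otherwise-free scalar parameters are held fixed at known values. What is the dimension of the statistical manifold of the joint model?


The dimension of a statistical manifold equals the number of free
(independent) real parameters of the model. For a product of independent
blocks the parameter counts add.
- categorical on 6 outcomes (probabilities sum to 1): 6-1 = 5.
- exponential (lambda): 1.
- categorical on 7 outcomes (probabilities sum to 1): 7-1 = 6.
- Bernoulli (p): 1.
Total = 5 + 1 + 6 + 1 = 13.
3 parameter(s) fixed at known values: 13 - 3 = 10.
Dimension = 10

10


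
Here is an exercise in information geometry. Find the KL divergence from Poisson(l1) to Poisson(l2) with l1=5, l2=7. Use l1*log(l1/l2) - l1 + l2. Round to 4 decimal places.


KL divergence for Poisson:
KL = l1*log(l1/l2) - l1 + l2.
l1 = 5, l2 = 7.
log(5/7) = -0.336472.
l1*log(l1/l2) = 5 * -0.336472 = -1.682361.
KL = -1.682361 - 5 + 7 = 0.3176

0.3176


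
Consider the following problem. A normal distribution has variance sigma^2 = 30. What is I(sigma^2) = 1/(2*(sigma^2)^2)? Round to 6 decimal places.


Fisher information for variance: I(sigma^2) = 1/(2*sigma^4).
sigma^2 = 30, so sigma^4 = 900.
I = 1/(2*900) = 1/1800 = 0.000556

0.000556


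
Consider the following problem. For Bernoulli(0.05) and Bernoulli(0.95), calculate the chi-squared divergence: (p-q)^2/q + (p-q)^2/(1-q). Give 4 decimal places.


Chi-squared divergence between Bernoulli distributions:
chi^2 = (p-q)^2/q + (p-q)^2/(1-q).
p = 0.05, q = 0.95, p-q = -0.9.
(p-q)^2 = 0.81.
term1 = 0.81/0.95 = 0.852632.
term2 = 0.81/0.05 = 16.2.
chi^2 = 0.852632 + 16.2 = 17.0526

17.0526


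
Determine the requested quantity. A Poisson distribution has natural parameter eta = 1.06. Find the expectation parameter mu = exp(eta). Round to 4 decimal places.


Expectation parameter for Poisson exponential family:
mu = exp(eta).
eta = 1.06.
mu = exp(1.06) = 2.8864

2.8864


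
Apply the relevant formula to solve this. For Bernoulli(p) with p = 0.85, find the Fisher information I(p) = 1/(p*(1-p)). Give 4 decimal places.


For Bernoulli(p), Fisher information is I(p) = 1/(p*(1-p)).
p = 0.85, 1-p = 0.15.
p*(1-p) = 0.1275.
I(p) = 1/0.1275 = 7.8431

7.8431


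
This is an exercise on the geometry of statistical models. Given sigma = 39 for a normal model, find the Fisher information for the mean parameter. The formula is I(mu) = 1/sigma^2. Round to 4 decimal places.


The Fisher information for the mean of a normal distribution is I(mu) = 1/sigma^2.
sigma = 39, so sigma^2 = 1521.
I(mu) = 1/1521 = 0.0007

0.0007


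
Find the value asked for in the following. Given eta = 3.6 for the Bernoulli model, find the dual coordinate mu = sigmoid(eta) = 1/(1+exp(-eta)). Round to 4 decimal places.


Dual coordinate (expectation parameter) for Bernoulli:
mu = 1/(1+exp(-eta)).
eta = 3.6.
exp(-eta) = exp(-3.6) = 0.027324.
mu = 1/(1+0.027324) = 0.9734

0.9734


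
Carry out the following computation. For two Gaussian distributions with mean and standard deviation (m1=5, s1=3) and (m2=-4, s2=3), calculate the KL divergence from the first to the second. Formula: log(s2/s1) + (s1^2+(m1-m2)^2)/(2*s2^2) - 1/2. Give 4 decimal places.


KL divergence between normal distributions:
KL = log(s2/s1) + (s1^2 + (m1-m2)^2)/(2*s2^2) - 1/2.
log(3/3) = 0.0.
(3^2 + (5--4)^2)/(2*3^2) = (9 + 81)/18 = 5.0.
KL = 0.0 + 5.0 - 0.5 = 4.5000

4.5000


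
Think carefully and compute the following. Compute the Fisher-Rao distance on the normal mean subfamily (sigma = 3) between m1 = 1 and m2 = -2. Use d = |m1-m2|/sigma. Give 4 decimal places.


On the fixed-variance normal subfamily, geodesic distance = |m1-m2|/sigma.
|1 - -2| = 3.
sigma = 3.
d = 3/3 = 1.0000

1.0000


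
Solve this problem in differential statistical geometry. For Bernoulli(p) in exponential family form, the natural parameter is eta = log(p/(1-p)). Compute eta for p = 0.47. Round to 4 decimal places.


Natural parameter for Bernoulli: eta = log(p/(1-p)).
p = 0.47, 1-p = 0.53.
p/(1-p) = 0.886792.
eta = log(0.886792) = -0.1201

-0.1201


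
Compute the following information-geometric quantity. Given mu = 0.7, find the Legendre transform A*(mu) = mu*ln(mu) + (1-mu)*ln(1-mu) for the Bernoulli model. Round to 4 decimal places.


Legendre transform for Bernoulli:
A*(mu) = mu*log(mu) + (1-mu)*log(1-mu).
mu = 0.7, 1-mu = 0.3.
mu*log(mu) = 0.7*log(0.7) = -0.249672.
(1-mu)*log(1-mu) = 0.3*log(0.3) = -0.361192.
A* = -0.249672 + -0.361192 = -0.6109

-0.6109


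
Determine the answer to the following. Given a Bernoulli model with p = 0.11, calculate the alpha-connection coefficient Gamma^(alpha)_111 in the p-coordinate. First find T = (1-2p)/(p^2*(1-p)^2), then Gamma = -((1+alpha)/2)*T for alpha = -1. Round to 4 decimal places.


Skewness (Amari-Chentsov) tensor: T = (1-2p)/(p^2*(1-p)^2).
p = 0.11, 1-2p = 0.78, p^2 = 0.0121, (1-p)^2 = 0.7921.
T = 0.78/(0.0121 * 0.7921) = 81.382161.
In the p-coordinate, Gamma^(alpha) = Gamma^(0) - (alpha/2)*T with Gamma^(0) = (1/2)*g'(p) = -T/2,
so Gamma^(alpha) = -((1+alpha)/2)*T.
alpha = -1, -(1+alpha)/2 = 0.0.
Gamma = 0.0 * 81.382161 = 0.0000

0.0000


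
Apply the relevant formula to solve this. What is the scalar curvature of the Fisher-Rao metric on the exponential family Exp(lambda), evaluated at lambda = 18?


This family has a single free parameter, so its statistical manifold
is 1-dimensional. The Riemann curvature tensor of any 1-dimensional
Riemannian manifold vanishes identically, so R = 0.

0


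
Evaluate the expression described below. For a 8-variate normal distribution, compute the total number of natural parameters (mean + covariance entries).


Exponential family dimension calculation:
For 8-dim MVN: mean has 8 params, covariance has 8*9/2 = 36 unique entries.
Total dim = 8 + 36 = 44.

44


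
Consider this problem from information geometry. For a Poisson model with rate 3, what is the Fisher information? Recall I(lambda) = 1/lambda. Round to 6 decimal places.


Fisher information for Poisson: I(lambda) = 1/lambda.
lambda = 3.
I(lambda) = 1/3 = 0.333333

0.333333


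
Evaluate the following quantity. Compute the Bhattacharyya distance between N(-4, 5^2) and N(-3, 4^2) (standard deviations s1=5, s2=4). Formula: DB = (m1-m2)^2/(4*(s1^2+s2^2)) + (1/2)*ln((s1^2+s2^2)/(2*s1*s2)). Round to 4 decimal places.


Bhattacharyya distance between two Gaussians:
DB = (m1-m2)^2/(4*(s1^2+s2^2)) + (1/2)*ln((s1^2+s2^2)/(2*s1*s2)).
(m1-m2)^2 = (-1)^2 = 1.
s1^2+s2^2 = 25 + 16 = 41.
term1 = 1/164 = 0.006098.
term2 = 0.5*ln(41/40.0) = 0.012346.
DB = 0.006098 + 0.012346 = 0.0184

0.0184


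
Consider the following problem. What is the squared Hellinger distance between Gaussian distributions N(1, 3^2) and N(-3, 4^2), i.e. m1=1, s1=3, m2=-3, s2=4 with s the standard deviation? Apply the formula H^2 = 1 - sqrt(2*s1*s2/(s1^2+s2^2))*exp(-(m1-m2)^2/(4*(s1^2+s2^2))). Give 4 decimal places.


Squared Hellinger distance for Gaussians:
H^2 = 1 - sqrt(2*s1*s2/(s1^2+s2^2)) * exp(-(m1-m2)^2/(4*(s1^2+s2^2))).
s1^2 = 9, s2^2 = 16, s1^2+s2^2 = 25.
sqrt(2*3*4/(25)) = 0.979796.
(m1-m2)^2 = (4)^2 = 16.
exp(-16/(4*25)) = exp(-0.16) = 0.852144.
H^2 = 1 - 0.979796*0.852144 = 0.1651

0.1651


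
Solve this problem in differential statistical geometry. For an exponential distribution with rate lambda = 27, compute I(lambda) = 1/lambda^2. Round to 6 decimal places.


Fisher information for exponential: I(lambda) = 1/lambda^2.
lambda = 27, lambda^2 = 729.
I = 1/729 = 0.001372

0.001372


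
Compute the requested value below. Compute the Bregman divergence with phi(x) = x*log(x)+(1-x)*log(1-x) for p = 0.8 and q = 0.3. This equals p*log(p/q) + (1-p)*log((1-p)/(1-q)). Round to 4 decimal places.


Bregman divergence with negative entropy generator:
D = p*log(p/q) + (1-p)*log((1-p)/(1-q)).
p = 0.8, q = 0.3.
p*log(p/q) = 0.8*log(0.8/0.3) = 0.784663.
(1-p)*log((1-p)/(1-q)) = 0.2*log(0.2/0.7) = -0.250553.
D = 0.784663 + -0.250553 = 0.5341

0.5341


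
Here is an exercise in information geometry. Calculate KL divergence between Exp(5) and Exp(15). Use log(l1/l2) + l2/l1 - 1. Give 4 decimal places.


KL divergence for exponential family:
KL = log(l1/l2) + l2/l1 - 1.
log(5/15) = -1.098612.
15/5 = 3.0.
KL = -1.098612 + 3.0 - 1 = 0.9014

0.9014


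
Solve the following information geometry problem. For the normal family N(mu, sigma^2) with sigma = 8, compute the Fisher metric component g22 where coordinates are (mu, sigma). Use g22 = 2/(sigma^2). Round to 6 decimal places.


For the 2-parameter normal family, the Fisher metric has:
  g11 = 1/sigma^2, g22 = 2/sigma^2.
sigma = 8, sigma^2 = 64.
g22 = 0.031250

0.031250


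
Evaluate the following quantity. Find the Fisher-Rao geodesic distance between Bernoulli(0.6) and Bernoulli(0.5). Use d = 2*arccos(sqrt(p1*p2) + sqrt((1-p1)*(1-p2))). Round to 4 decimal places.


Geodesic distance on Bernoulli manifold:
d(p1,p2) = 2*arccos(sqrt(p1*p2) + sqrt((1-p1)*(1-p2))).
sqrt(p1*p2) = sqrt(0.6*0.5) = 0.547723.
sqrt((1-p1)*(1-p2)) = sqrt(0.4*0.5) = 0.447214.
arg = 0.547723 + 0.447214 = 0.994936.
d = 2*arccos(0.994936) = 0.2014

0.2014


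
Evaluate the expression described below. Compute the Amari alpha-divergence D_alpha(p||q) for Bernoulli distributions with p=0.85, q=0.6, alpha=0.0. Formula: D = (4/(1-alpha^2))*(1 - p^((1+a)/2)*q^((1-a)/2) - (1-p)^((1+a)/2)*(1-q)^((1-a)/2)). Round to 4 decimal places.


Amari alpha-divergence:
D = (4/(1-alpha^2))*(1 - p^((1+a)/2)*q^((1-a)/2) - (1-p)^((1+a)/2)*(1-q)^((1-a)/2)).
alpha = 0.0, p = 0.85, q = 0.6.
e1 = (1+alpha)/2 = 0.5, e2 = (1-alpha)/2 = 0.5.
t1 = p^e1 * q^e2 = 0.85^0.5 * 0.6^0.5 = 0.714143.
t2 = (1-p)^e1 * (1-q)^e2 = 0.15^0.5 * 0.4^0.5 = 0.244949.
4/(1-alpha^2) = 4.0.
D = 4.0*(1 - 0.714143 - 0.244949) = 0.1636

0.1636


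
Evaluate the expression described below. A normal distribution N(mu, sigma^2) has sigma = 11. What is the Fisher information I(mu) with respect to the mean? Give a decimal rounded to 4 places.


The Fisher information for the mean of a normal distribution is I(mu) = 1/sigma^2.
sigma = 11, so sigma^2 = 121.
I(mu) = 1/121 = 0.0083

0.0083


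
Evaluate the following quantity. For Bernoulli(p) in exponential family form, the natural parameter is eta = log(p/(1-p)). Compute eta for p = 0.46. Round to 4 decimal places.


Natural parameter for Bernoulli: eta = log(p/(1-p)).
p = 0.46, 1-p = 0.54.
p/(1-p) = 0.851852.
eta = log(0.851852) = -0.1603

-0.1603


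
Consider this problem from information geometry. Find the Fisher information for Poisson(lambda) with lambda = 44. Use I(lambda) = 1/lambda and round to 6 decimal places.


Fisher information for Poisson: I(lambda) = 1/lambda.
lambda = 44.
I(lambda) = 1/44 = 0.022727

0.022727


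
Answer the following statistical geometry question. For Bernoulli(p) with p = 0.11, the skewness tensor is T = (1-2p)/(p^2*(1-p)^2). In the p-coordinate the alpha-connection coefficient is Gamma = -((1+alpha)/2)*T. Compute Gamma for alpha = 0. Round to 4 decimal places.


Skewness (Amari-Chentsov) tensor: T = (1-2p)/(p^2*(1-p)^2).
p = 0.11, 1-2p = 0.78, p^2 = 0.0121, (1-p)^2 = 0.7921.
T = 0.78/(0.0121 * 0.7921) = 81.382161.
In the p-coordinate, Gamma^(alpha) = Gamma^(0) - (alpha/2)*T with Gamma^(0) = (1/2)*g'(p) = -T/2,
so Gamma^(alpha) = -((1+alpha)/2)*T.
alpha = 0, -(1+alpha)/2 = -0.5.
Gamma = -0.5 * 81.382161 = -40.6911

-40.6911


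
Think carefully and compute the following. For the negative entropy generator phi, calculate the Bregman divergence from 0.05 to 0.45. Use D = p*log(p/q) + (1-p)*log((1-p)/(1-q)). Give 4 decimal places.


Bregman divergence with negative entropy generator:
D = p*log(p/q) + (1-p)*log((1-p)/(1-q)).
p = 0.05, q = 0.45.
p*log(p/q) = 0.05*log(0.05/0.45) = -0.109861.
(1-p)*log((1-p)/(1-q)) = 0.95*log(0.95/0.55) = 0.519217.
D = -0.109861 + 0.519217 = 0.4094

0.4094


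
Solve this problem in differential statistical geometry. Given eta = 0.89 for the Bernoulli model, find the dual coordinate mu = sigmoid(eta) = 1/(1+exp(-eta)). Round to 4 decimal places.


Dual coordinate (expectation parameter) for Bernoulli:
mu = 1/(1+exp(-eta)).
eta = 0.89.
exp(-eta) = exp(-0.89) = 0.410656.
mu = 1/(1+0.410656) = 0.7089

0.7089


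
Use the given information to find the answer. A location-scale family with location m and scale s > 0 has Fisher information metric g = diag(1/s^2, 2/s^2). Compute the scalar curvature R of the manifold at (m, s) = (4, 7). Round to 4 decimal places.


The metric has the form g = (A dm^2 + B ds^2)/s^2 with A = 1, B = 2.
Substitute u = sqrt(A/B)*m: g = B*(du^2 + ds^2)/s^2, i.e. B times the
Poincare upper half-plane metric, which has constant Gaussian curvature -1.
Scaling a 2D metric by a constant c divides the Gaussian curvature by c,
so K = -1/B = -1/(2) = -0.5000 everywhere (the point (m, s) = (4, 7) is irrelevant:
the curvature is constant).
Scalar curvature in dimension 2: R = 2K = -2/(2) = -1.0000.

-1.0000


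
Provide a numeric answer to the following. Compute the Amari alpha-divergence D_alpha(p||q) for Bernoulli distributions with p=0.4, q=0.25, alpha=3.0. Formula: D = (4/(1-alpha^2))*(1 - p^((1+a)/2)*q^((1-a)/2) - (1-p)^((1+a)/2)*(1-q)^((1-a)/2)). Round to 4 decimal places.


Amari alpha-divergence:
D = (4/(1-alpha^2))*(1 - p^((1+a)/2)*q^((1-a)/2) - (1-p)^((1+a)/2)*(1-q)^((1-a)/2)).
alpha = 3.0, p = 0.4, q = 0.25.
e1 = (1+alpha)/2 = 2.0, e2 = (1-alpha)/2 = -1.0.
t1 = p^e1 * q^e2 = 0.4^2.0 * 0.25^-1.0 = 0.64.
t2 = (1-p)^e1 * (1-q)^e2 = 0.6^2.0 * 0.75^-1.0 = 0.48.
4/(1-alpha^2) = -0.5.
D = -0.5*(1 - 0.64 - 0.48) = 0.0600

0.0600


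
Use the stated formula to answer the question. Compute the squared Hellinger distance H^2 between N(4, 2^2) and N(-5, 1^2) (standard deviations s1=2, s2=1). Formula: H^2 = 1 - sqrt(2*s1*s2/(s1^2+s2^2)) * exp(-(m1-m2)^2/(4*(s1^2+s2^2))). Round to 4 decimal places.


Squared Hellinger distance for Gaussians:
H^2 = 1 - sqrt(2*s1*s2/(s1^2+s2^2)) * exp(-(m1-m2)^2/(4*(s1^2+s2^2))).
s1^2 = 4, s2^2 = 1, s1^2+s2^2 = 5.
sqrt(2*2*1/(5)) = 0.894427.
(m1-m2)^2 = (9)^2 = 81.
exp(-81/(4*5)) = exp(-4.05) = 0.017422.
H^2 = 1 - 0.894427*0.017422 = 0.9844

0.9844


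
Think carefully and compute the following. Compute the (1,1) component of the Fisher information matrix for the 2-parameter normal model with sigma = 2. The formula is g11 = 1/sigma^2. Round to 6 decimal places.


For the 2-parameter normal family, the Fisher metric has:
  g11 = 1/sigma^2, g22 = 2/sigma^2.
sigma = 2, sigma^2 = 4.
g11 = 0.250000

0.250000


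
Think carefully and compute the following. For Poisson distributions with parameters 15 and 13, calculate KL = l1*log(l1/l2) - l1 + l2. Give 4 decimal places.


KL divergence for Poisson:
KL = l1*log(l1/l2) - l1 + l2.
l1 = 15, l2 = 13.
log(15/13) = 0.143101.
l1*log(l1/l2) = 15 * 0.143101 = 2.146513.
KL = 2.146513 - 15 + 13 = 0.1465

0.1465


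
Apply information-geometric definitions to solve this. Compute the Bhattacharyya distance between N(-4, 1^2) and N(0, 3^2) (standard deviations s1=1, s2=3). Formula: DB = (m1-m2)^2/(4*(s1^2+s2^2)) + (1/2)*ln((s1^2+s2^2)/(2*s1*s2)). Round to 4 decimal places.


Bhattacharyya distance between two Gaussians:
DB = (m1-m2)^2/(4*(s1^2+s2^2)) + (1/2)*ln((s1^2+s2^2)/(2*s1*s2)).
(m1-m2)^2 = (-4)^2 = 16.
s1^2+s2^2 = 1 + 9 = 10.
term1 = 16/40 = 0.4.
term2 = 0.5*ln(10/6.0) = 0.255413.
DB = 0.4 + 0.255413 = 0.6554

0.6554


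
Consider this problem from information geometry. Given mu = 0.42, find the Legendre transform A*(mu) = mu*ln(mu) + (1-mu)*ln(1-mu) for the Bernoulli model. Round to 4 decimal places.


Legendre transform for Bernoulli:
A*(mu) = mu*log(mu) + (1-mu)*log(1-mu).
mu = 0.42, 1-mu = 0.58.
mu*log(mu) = 0.42*log(0.42) = -0.36435.
(1-mu)*log(1-mu) = 0.58*log(0.58) = -0.315942.
A* = -0.36435 + -0.315942 = -0.6803

-0.6803


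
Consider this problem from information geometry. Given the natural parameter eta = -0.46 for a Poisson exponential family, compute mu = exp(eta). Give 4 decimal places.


Expectation parameter for Poisson exponential family:
mu = exp(eta).
eta = -0.46.
mu = exp(-0.46) = 0.6313

0.6313


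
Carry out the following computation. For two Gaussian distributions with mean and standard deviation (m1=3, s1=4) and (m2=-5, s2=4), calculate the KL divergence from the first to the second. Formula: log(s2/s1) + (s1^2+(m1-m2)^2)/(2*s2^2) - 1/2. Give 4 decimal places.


KL divergence between normal distributions:
KL = log(s2/s1) + (s1^2 + (m1-m2)^2)/(2*s2^2) - 1/2.
log(4/4) = 0.0.
(4^2 + (3--5)^2)/(2*4^2) = (16 + 64)/32 = 2.5.
KL = 0.0 + 2.5 - 0.5 = 2.0000

2.0000


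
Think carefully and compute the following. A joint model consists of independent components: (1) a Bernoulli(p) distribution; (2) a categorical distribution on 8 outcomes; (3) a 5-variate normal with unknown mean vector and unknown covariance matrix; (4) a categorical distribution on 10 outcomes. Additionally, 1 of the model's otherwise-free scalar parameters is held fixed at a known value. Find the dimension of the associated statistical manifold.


The dimension of a statistical manifold equals the number of free
(independent) real parameters of the model. For a product of independent
blocks the parameter counts add.
- Bernoulli (p): 1.
- categorical on 8 outcomes (probabilities sum to 1): 8-1 = 7.
- 5-variate normal: 5 (mean) + 5*6/2 = 15 (symmetric covariance) = 20.
- categorical on 10 outcomes (probabilities sum to 1): 10-1 = 9.
Total = 1 + 7 + 20 + 9 = 37.
1 parameter(s) fixed at known values: 37 - 1 = 36.
Dimension = 36

36


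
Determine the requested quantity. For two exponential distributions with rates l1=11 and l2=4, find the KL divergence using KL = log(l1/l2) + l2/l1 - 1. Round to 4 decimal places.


KL divergence for exponential family:
KL = log(l1/l2) + l2/l1 - 1.
log(11/4) = 1.011601.
4/11 = 0.363636.
KL = 1.011601 + 0.363636 - 1 = 0.3752

0.3752


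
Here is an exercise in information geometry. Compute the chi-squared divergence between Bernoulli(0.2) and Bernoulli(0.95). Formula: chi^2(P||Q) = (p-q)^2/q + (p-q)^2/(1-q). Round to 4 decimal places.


Chi-squared divergence between Bernoulli distributions:
chi^2 = (p-q)^2/q + (p-q)^2/(1-q).
p = 0.2, q = 0.95, p-q = -0.75.
(p-q)^2 = 0.5625.
term1 = 0.5625/0.95 = 0.592105.
term2 = 0.5625/0.05 = 11.25.
chi^2 = 0.592105 + 11.25 = 11.8421

11.8421


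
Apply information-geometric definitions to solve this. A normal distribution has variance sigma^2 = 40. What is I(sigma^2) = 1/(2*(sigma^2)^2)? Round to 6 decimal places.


Fisher information for variance: I(sigma^2) = 1/(2*sigma^4).
sigma^2 = 40, so sigma^4 = 1600.
I = 1/(2*1600) = 1/3200 = 0.000313

0.000313


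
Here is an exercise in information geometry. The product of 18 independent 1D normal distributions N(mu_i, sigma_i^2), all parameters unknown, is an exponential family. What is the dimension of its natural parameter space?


Exponential family dimension calculation:
Each univariate normal has two natural parameters (mu/sigma^2 and -1/(2 sigma^2)).
With 18 independent components, dim = 2 * 18 = 36.

36


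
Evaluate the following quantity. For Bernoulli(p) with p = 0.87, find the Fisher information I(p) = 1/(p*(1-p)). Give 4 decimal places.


For Bernoulli(p), Fisher information is I(p) = 1/(p*(1-p)).
p = 0.87, 1-p = 0.13.
p*(1-p) = 0.1131.
I(p) = 1/0.1131 = 8.8417

8.8417


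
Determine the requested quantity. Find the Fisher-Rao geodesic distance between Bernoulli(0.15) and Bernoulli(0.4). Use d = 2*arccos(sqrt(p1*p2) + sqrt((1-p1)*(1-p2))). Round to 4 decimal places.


Geodesic distance on Bernoulli manifold:
d(p1,p2) = 2*arccos(sqrt(p1*p2) + sqrt((1-p1)*(1-p2))).
sqrt(p1*p2) = sqrt(0.15*0.4) = 0.244949.
sqrt((1-p1)*(1-p2)) = sqrt(0.85*0.6) = 0.714143.
arg = 0.244949 + 0.714143 = 0.959092.
d = 2*arccos(0.959092) = 0.5740

0.5740


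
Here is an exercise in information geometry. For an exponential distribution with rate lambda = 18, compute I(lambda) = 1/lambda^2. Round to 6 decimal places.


Fisher information for exponential: I(lambda) = 1/lambda^2.
lambda = 18, lambda^2 = 324.
I = 1/324 = 0.003086

0.003086


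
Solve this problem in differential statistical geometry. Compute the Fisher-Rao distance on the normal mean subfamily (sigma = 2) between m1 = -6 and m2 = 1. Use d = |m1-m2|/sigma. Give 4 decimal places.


On the fixed-variance normal subfamily, geodesic distance = |m1-m2|/sigma.
|-6 - 1| = 7.
sigma = 2.
d = 7/2 = 3.5000

3.5000


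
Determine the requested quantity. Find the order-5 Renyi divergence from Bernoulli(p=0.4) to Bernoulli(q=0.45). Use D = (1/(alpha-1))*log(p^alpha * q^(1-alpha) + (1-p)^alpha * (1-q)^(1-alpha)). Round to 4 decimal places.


Renyi divergence of order alpha between Bernoulli distributions:
D = (1/(alpha-1))*log(p^alpha * q^(1-alpha) + (1-p)^alpha * (1-q)^(1-alpha)).
alpha = 5, p = 0.4, q = 0.45.
p^alpha * q^(1-alpha) = 0.4^5 * 0.45^-4 = 0.249718.
(1-p)^alpha * (1-q)^(1-alpha) = 0.6^5 * 0.55^-4 = 0.849778.
sum = 0.249718 + 0.849778 = 1.099496.
D = (1/4)*log(1.099496) = 0.0237

0.0237


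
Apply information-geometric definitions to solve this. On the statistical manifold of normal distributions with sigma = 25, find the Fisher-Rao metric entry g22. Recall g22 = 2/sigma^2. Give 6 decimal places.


For the 2-parameter normal family, the Fisher metric has:
  g11 = 1/sigma^2, g22 = 2/sigma^2.
sigma = 25, sigma^2 = 625.
g22 = 0.003200

0.003200


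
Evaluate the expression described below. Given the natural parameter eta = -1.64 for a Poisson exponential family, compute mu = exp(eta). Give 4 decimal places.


Expectation parameter for Poisson exponential family:
mu = exp(eta).
eta = -1.64.
mu = exp(-1.64) = 0.1940

0.1940


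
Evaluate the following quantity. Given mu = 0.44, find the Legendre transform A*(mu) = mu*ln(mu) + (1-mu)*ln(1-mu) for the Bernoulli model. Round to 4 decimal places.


Legendre transform for Bernoulli:
A*(mu) = mu*log(mu) + (1-mu)*log(1-mu).
mu = 0.44, 1-mu = 0.56.
mu*log(mu) = 0.44*log(0.44) = -0.361231.
(1-mu)*log(1-mu) = 0.56*log(0.56) = -0.324698.
A* = -0.361231 + -0.324698 = -0.6859

-0.6859


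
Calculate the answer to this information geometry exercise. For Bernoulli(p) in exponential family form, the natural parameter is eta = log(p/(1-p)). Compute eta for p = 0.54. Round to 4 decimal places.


Natural parameter for Bernoulli: eta = log(p/(1-p)).
p = 0.54, 1-p = 0.46.
p/(1-p) = 1.173913.
eta = log(1.173913) = 0.1603

0.1603


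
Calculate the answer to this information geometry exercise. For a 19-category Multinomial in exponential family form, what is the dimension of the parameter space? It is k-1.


Exponential family dimension calculation:
For Multinomial with k=19 categories, dim = k-1 = 18.

18


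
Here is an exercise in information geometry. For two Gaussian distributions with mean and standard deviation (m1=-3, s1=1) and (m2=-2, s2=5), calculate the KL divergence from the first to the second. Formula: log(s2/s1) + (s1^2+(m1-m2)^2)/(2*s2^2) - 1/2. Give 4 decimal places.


KL divergence between normal distributions:
KL = log(s2/s1) + (s1^2 + (m1-m2)^2)/(2*s2^2) - 1/2.
log(5/1) = 1.609438.
(1^2 + (-3--2)^2)/(2*5^2) = (1 + 1)/50 = 0.04.
KL = 1.609438 + 0.04 - 0.5 = 1.1494

1.1494


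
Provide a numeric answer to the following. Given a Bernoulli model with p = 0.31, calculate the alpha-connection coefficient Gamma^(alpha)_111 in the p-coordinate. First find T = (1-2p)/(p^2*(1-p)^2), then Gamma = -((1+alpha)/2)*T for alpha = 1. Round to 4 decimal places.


Skewness (Amari-Chentsov) tensor: T = (1-2p)/(p^2*(1-p)^2).
p = 0.31, 1-2p = 0.38, p^2 = 0.0961, (1-p)^2 = 0.4761.
T = 0.38/(0.0961 * 0.4761) = 8.305428.
In the p-coordinate, Gamma^(alpha) = Gamma^(0) - (alpha/2)*T with Gamma^(0) = (1/2)*g'(p) = -T/2,
so Gamma^(alpha) = -((1+alpha)/2)*T.
alpha = 1, -(1+alpha)/2 = -1.0.
Gamma = -1.0 * 8.305428 = -8.3054

-8.3054


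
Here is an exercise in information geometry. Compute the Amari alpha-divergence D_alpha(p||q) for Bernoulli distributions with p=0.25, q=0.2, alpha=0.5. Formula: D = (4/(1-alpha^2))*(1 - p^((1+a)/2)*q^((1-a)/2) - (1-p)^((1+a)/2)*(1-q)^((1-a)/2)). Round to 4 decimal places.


Amari alpha-divergence:
D = (4/(1-alpha^2))*(1 - p^((1+a)/2)*q^((1-a)/2) - (1-p)^((1+a)/2)*(1-q)^((1-a)/2)).
alpha = 0.5, p = 0.25, q = 0.2.
e1 = (1+alpha)/2 = 0.75, e2 = (1-alpha)/2 = 0.25.
t1 = p^e1 * q^e2 = 0.25^0.75 * 0.2^0.25 = 0.236435.
t2 = (1-p)^e1 * (1-q)^e2 = 0.75^0.75 * 0.8^0.25 = 0.762199.
4/(1-alpha^2) = 5.333333.
D = 5.333333*(1 - 0.236435 - 0.762199) = 0.0073

0.0073


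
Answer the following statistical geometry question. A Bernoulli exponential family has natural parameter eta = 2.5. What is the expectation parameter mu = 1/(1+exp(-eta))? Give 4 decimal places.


Dual coordinate (expectation parameter) for Bernoulli:
mu = 1/(1+exp(-eta)).
eta = 2.5.
exp(-eta) = exp(-2.5) = 0.082085.
mu = 1/(1+0.082085) = 0.9241

0.9241


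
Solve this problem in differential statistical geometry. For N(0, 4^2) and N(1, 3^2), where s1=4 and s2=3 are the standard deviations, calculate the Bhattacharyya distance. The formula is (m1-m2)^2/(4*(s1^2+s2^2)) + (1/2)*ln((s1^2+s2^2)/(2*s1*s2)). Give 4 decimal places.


Bhattacharyya distance between two Gaussians:
DB = (m1-m2)^2/(4*(s1^2+s2^2)) + (1/2)*ln((s1^2+s2^2)/(2*s1*s2)).
(m1-m2)^2 = (-1)^2 = 1.
s1^2+s2^2 = 16 + 9 = 25.
term1 = 1/100 = 0.01.
term2 = 0.5*ln(25/24.0) = 0.020411.
DB = 0.01 + 0.020411 = 0.0304

0.0304


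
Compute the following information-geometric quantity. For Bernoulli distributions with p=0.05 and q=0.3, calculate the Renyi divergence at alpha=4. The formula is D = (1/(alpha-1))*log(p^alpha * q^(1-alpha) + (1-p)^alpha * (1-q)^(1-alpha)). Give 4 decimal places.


Renyi divergence of order alpha between Bernoulli distributions:
D = (1/(alpha-1))*log(p^alpha * q^(1-alpha) + (1-p)^alpha * (1-q)^(1-alpha)).
alpha = 4, p = 0.05, q = 0.3.
p^alpha * q^(1-alpha) = 0.05^4 * 0.3^-3 = 0.000231.
(1-p)^alpha * (1-q)^(1-alpha) = 0.95^4 * 0.7^-3 = 2.374654.
sum = 0.000231 + 2.374654 = 2.374885.
D = (1/3)*log(2.374885) = 0.2883

0.2883
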